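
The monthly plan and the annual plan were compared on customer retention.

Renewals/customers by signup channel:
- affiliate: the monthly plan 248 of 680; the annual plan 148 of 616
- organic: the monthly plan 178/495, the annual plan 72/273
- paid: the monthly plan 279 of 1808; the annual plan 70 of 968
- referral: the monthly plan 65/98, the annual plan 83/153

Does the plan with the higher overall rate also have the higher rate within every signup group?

Yes

Affiliate: the monthly plan 248/680 = 36.5%, the annual plan 148/616 = 24.0% → the monthly plan
Organic: the monthly plan 178/495 = 36.0%, the annual plan 72/273 = 26.4% → the monthly plan
Paid: the monthly plan 279/1808 = 15.4%, the annual plan 70/968 = 7.2% → the monthly plan
Referral: the monthly plan 65/98 = 66.3%, the annual plan 83/153 = 54.2% → the monthly plan
Overall: the monthly plan 770/3081 = 25.0%, the annual plan 373/2010 = 18.6% → the monthly plan
The monthly plan wins overall and in every signup group — no reversal.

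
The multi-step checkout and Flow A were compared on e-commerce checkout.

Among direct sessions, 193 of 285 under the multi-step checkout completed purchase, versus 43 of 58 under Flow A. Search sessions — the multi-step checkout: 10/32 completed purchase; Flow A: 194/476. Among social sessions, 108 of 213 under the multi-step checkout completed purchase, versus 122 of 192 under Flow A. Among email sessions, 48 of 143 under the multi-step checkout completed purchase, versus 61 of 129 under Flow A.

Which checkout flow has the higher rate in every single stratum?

Direct: the multi-step checkout 193/285 = 67.7%, Flow A 43/58 = 74.1% → Flow A
Search: the multi-step checkout 10/32 = 31.2%, Flow A 194/476 = 40.8% → Flow A
Social: the multi-step checkout 108/213 = 50.7%, Flow A 122/192 = 63.5% → Flow A
Email: the multi-step checkout 48/143 = 33.6%, Flow A 61/129 = 47.3% → Flow A
Flow A has the higher rate in all 4 groups.

Flow A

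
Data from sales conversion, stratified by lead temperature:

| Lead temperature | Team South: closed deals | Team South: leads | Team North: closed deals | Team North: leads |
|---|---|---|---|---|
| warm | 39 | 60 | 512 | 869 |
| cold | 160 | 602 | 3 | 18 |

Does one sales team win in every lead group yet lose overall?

Warm: Team South 39/60 = 65.0%, Team North 512/869 = 58.9% → Team South
Cold: Team South 160/602 = 26.6%, Team North 3/18 = 16.7% → Team South
Overall: Team South 199/662 = 30.1%, Team North 515/887 = 58.1% → Team North
Team South wins each lead group but Team North wins overall — the comparison reverses. Team South's leads skew toward cold, which has a lower base rate.

Yes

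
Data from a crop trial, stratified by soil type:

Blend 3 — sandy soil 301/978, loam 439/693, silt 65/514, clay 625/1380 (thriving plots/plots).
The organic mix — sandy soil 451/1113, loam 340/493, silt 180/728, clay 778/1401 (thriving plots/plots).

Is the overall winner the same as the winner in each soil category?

Yes

Sandy soil: Blend 3 301/978 = 30.8%, the organic mix 451/1113 = 40.5% → the organic mix
Loam: Blend 3 439/693 = 63.3%, the organic mix 340/493 = 69.0% → the organic mix
Silt: Blend 3 65/514 = 12.6%, the organic mix 180/728 = 24.7% → the organic mix
Clay: Blend 3 625/1380 = 45.3%, the organic mix 778/1401 = 55.5% → the organic mix
Overall: Blend 3 1430/3565 = 40.1%, the organic mix 1749/3735 = 46.8% → the organic mix
The organic mix wins overall and in every soil group — no reversal.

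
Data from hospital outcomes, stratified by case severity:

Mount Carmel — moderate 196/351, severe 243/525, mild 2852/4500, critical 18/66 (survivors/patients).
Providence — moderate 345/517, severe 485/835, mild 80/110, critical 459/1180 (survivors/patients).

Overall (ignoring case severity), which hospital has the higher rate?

Moderate: Mount Carmel 196/351 = 55.8%, Providence 345/517 = 66.7% → Providence
Severe: Mount Carmel 243/525 = 46.3%, Providence 485/835 = 58.1% → Providence
Mild: Mount Carmel 2852/4500 = 63.4%, Providence 80/110 = 72.7% → Providence
Critical: Mount Carmel 18/66 = 27.3%, Providence 459/1180 = 38.9% → Providence
Overall: Mount Carmel 3309/5442 = 60.8%, Providence 1369/2642 = 51.8% → Mount Carmel
(Providence wins every case group but Mount Carmel wins overall — Providence's patients skew toward the low-rate critical group.)

Mount Carmel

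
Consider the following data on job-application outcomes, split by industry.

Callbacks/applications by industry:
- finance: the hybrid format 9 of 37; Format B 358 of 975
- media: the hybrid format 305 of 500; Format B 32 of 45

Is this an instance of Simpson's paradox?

Yes

Finance: the hybrid format 9/37 = 24.3%, Format B 358/975 = 36.7% → Format B
Media: the hybrid format 305/500 = 61.0%, Format B 32/45 = 71.1% → Format B
Overall: the hybrid format 314/537 = 58.5%, Format B 390/1020 = 38.2% → the hybrid format
Format B wins each industry group but the hybrid format wins overall — the comparison reverses. Format B's applications skew toward finance, which has a lower base rate.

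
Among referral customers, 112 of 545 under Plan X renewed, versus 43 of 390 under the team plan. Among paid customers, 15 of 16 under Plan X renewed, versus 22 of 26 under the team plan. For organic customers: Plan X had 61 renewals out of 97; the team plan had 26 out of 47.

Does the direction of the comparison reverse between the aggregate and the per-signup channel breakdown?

Referral: Plan X 112/545 = 20.6%, the team plan 43/390 = 11.0% → Plan X
Paid: Plan X 15/16 = 93.8%, the team plan 22/26 = 84.6% → Plan X
Organic: Plan X 61/97 = 62.9%, the team plan 26/47 = 55.3% → Plan X
Overall: Plan X 188/658 = 28.6%, the team plan 91/463 = 19.7% → Plan X
Plan X wins overall and in every signup group — no reversal.

No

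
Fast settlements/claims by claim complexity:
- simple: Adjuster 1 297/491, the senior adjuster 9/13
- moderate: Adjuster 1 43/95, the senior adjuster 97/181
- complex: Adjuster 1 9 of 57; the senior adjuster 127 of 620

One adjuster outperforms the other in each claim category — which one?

the senior adjuster

Simple: Adjuster 1 297/491 = 60.5%, the senior adjuster 9/13 = 69.2% → the senior adjuster
Moderate: Adjuster 1 43/95 = 45.3%, the senior adjuster 97/181 = 53.6% → the senior adjuster
Complex: Adjuster 1 9/57 = 15.8%, the senior adjuster 127/620 = 20.5% → the senior adjuster
The senior adjuster has the higher rate in all 3 groups.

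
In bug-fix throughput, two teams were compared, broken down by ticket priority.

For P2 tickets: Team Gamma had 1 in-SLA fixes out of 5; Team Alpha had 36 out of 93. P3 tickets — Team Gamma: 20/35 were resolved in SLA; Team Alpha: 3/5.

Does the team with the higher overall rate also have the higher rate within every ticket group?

No

P2: Team Gamma 1/5 = 20.0%, Team Alpha 36/93 = 38.7% → Team Alpha
P3: Team Gamma 20/35 = 57.1%, Team Alpha 3/5 = 60.0% → Team Alpha
Overall: Team Gamma 21/40 = 52.5%, Team Alpha 39/98 = 39.8% → Team Gamma
Team Alpha wins each ticket group but Team Gamma wins overall — the comparison reverses. Team Alpha's tickets skew toward P2, which has a lower base rate.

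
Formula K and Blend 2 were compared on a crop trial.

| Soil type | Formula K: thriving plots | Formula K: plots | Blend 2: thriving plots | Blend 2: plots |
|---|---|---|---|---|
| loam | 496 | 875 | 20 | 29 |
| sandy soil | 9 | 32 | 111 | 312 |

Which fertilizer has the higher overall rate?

Loam: Formula K 496/875 = 56.7%, Blend 2 20/29 = 69.0% → Blend 2
Sandy soil: Formula K 9/32 = 28.1%, Blend 2 111/312 = 35.6% → Blend 2
Overall: Formula K 505/907 = 55.7%, Blend 2 131/341 = 38.4% → Formula K
(Blend 2 wins every soil group but Formula K wins overall — Blend 2's plots skew toward the low-rate sandy soil group.)

Formula K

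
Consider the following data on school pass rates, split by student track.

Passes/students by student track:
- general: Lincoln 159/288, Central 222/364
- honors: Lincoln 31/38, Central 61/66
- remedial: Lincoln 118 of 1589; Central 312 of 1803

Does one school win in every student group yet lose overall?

General: Lincoln 159/288 = 55.2%, Central 222/364 = 61.0% → Central
Honors: Lincoln 31/38 = 81.6%, Central 61/66 = 92.4% → Central
Remedial: Lincoln 118/1589 = 7.4%, Central 312/1803 = 17.3% → Central
Overall: Lincoln 308/1915 = 16.1%, Central 595/2233 = 26.6% → Central
Central wins overall and in every student group — no reversal.

No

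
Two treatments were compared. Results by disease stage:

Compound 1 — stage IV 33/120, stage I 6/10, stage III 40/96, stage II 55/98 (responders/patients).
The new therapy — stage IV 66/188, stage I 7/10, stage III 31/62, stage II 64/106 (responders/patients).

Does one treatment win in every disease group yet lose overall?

Stage IV: Compound 1 33/120 = 27.5%, the new therapy 66/188 = 35.1% → the new therapy
Stage I: Compound 1 6/10 = 60.0%, the new therapy 7/10 = 70.0% → the new therapy
Stage III: Compound 1 40/96 = 41.7%, the new therapy 31/62 = 50.0% → the new therapy
Stage II: Compound 1 55/98 = 56.1%, the new therapy 64/106 = 60.4% → the new therapy
Overall: Compound 1 134/324 = 41.4%, the new therapy 168/366 = 45.9% → the new therapy
The new therapy wins overall and in every disease group — no reversal.

No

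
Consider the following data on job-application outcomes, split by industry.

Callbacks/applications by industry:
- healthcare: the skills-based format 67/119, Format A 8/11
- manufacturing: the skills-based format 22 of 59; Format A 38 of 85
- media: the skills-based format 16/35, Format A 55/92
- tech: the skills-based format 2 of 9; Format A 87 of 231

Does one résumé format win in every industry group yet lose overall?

Healthcare: the skills-based format 67/119 = 56.3%, Format A 8/11 = 72.7% → Format A
Manufacturing: the skills-based format 22/59 = 37.3%, Format A 38/85 = 44.7% → Format A
Media: the skills-based format 16/35 = 45.7%, Format A 55/92 = 59.8% → Format A
Tech: the skills-based format 2/9 = 22.2%, Format A 87/231 = 37.7% → Format A
Overall: the skills-based format 107/222 = 48.2%, Format A 188/419 = 44.9% → the skills-based format
Format A wins each industry group but the skills-based format wins overall — the comparison reverses. Format A's applications skew toward tech, which has a lower base rate.

Yes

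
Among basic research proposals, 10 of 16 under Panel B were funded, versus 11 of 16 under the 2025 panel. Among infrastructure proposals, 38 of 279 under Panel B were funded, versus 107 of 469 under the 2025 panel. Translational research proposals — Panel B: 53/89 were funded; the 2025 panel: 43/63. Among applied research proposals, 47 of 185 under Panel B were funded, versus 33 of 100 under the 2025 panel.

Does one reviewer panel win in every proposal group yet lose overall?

Basic research: Panel B 10/16 = 62.5%, the 2025 panel 11/16 = 68.8% → the 2025 panel
Infrastructure: Panel B 38/279 = 13.6%, the 2025 panel 107/469 = 22.8% → the 2025 panel
Translational research: Panel B 53/89 = 59.6%, the 2025 panel 43/63 = 68.3% → the 2025 panel
Applied research: Panel B 47/185 = 25.4%, the 2025 panel 33/100 = 33.0% → the 2025 panel
Overall: Panel B 148/569 = 26.0%, the 2025 panel 194/648 = 29.9% → the 2025 panel
The 2025 panel wins overall and in every proposal group — no reversal.

No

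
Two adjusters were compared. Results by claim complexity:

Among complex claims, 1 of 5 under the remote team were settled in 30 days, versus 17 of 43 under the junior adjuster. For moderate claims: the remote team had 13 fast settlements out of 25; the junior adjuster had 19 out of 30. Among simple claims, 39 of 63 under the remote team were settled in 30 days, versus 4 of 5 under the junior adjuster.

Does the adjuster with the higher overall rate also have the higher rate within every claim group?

Complex: the remote team 1/5 = 20.0%, the junior adjuster 17/43 = 39.5% → the junior adjuster
Moderate: the remote team 13/25 = 52.0%, the junior adjuster 19/30 = 63.3% → the junior adjuster
Simple: the remote team 39/63 = 61.9%, the junior adjuster 4/5 = 80.0% → the junior adjuster
Overall: the remote team 53/93 = 57.0%, the junior adjuster 40/78 = 51.3% → the remote team
The junior adjuster wins each claim group but the remote team wins overall — the comparison reverses. The junior adjuster's claims skew toward complex, which has a lower base rate.

No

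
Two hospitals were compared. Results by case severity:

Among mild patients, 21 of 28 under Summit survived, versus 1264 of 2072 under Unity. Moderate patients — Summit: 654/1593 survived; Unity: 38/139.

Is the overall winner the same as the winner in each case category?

No

Mild: Summit 21/28 = 75.0%, Unity 1264/2072 = 61.0% → Summit
Moderate: Summit 654/1593 = 41.1%, Unity 38/139 = 27.3% → Summit
Overall: Summit 675/1621 = 41.6%, Unity 1302/2211 = 58.9% → Unity
Summit wins each case group but Unity wins overall — the comparison reverses. Summit's patients skew toward moderate, which has a lower base rate.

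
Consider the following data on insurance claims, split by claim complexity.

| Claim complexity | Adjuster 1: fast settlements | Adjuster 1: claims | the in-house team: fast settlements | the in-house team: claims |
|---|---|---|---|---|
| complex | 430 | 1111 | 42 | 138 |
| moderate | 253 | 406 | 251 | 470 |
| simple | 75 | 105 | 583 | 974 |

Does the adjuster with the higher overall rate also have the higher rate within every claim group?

No

Complex: Adjuster 1 430/1111 = 38.7%, the in-house team 42/138 = 30.4% → Adjuster 1
Moderate: Adjuster 1 253/406 = 62.3%, the in-house team 251/470 = 53.4% → Adjuster 1
Simple: Adjuster 1 75/105 = 71.4%, the in-house team 583/974 = 59.9% → Adjuster 1
Overall: Adjuster 1 758/1622 = 46.7%, the in-house team 876/1582 = 55.4% → the in-house team
Adjuster 1 wins each claim group but the in-house team wins overall — the comparison reverses. Adjuster 1's claims skew toward complex, which has a lower base rate.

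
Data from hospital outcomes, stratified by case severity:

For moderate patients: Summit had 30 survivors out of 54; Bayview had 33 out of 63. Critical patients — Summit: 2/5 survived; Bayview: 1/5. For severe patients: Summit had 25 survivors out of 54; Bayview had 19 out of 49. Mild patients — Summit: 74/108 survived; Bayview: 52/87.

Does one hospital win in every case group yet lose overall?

No

Moderate: Summit 30/54 = 55.6%, Bayview 33/63 = 52.4% → Summit
Critical: Summit 2/5 = 40.0%, Bayview 1/5 = 20.0% → Summit
Severe: Summit 25/54 = 46.3%, Bayview 19/49 = 38.8% → Summit
Mild: Summit 74/108 = 68.5%, Bayview 52/87 = 59.8% → Summit
Overall: Summit 131/221 = 59.3%, Bayview 105/204 = 51.5% → Summit
Summit wins overall and in every case group — no reversal.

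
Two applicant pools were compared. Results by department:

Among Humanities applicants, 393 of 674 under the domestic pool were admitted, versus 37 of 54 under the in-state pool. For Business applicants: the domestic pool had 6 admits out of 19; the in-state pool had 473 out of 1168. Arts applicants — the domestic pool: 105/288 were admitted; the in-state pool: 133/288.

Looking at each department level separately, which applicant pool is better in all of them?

Humanities: the domestic pool 393/674 = 58.3%, the in-state pool 37/54 = 68.5% → the in-state pool
Business: the domestic pool 6/19 = 31.6%, the in-state pool 473/1168 = 40.5% → the in-state pool
Arts: the domestic pool 105/288 = 36.5%, the in-state pool 133/288 = 46.2% → the in-state pool
The in-state pool has the higher rate in all 3 groups.

the in-state pool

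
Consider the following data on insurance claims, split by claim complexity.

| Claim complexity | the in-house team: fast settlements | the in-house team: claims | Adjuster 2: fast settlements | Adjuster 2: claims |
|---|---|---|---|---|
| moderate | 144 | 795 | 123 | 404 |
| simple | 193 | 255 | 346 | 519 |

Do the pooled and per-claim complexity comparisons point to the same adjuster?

Moderate: the in-house team 144/795 = 18.1%, Adjuster 2 123/404 = 30.4% → Adjuster 2
Simple: the in-house team 193/255 = 75.7%, Adjuster 2 346/519 = 66.7% → the in-house team
Overall: the in-house team 337/1050 = 32.1%, Adjuster 2 469/923 = 50.8% → Adjuster 2
Neither sweeps: the in-house team wins 1 of 2 groups, Adjuster 2 wins 1. Adjuster 2 wins overall but not every group — no Simpson reversal.

No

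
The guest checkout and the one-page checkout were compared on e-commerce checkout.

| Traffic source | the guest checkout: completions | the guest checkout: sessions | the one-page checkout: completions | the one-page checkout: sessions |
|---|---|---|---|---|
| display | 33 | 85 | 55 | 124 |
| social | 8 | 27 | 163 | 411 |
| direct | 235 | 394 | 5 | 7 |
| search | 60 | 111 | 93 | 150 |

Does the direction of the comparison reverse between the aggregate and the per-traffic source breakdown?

Yes

Display: the guest checkout 33/85 = 38.8%, the one-page checkout 55/124 = 44.4% → the one-page checkout
Social: the guest checkout 8/27 = 29.6%, the one-page checkout 163/411 = 39.7% → the one-page checkout
Direct: the guest checkout 235/394 = 59.6%, the one-page checkout 5/7 = 71.4% → the one-page checkout
Search: the guest checkout 60/111 = 54.1%, the one-page checkout 93/150 = 62.0% → the one-page checkout
Overall: the guest checkout 336/617 = 54.5%, the one-page checkout 316/692 = 45.7% → the guest checkout
The one-page checkout wins each traffic group but the guest checkout wins overall — the comparison reverses. The one-page checkout's sessions skew toward social, which has a lower base rate.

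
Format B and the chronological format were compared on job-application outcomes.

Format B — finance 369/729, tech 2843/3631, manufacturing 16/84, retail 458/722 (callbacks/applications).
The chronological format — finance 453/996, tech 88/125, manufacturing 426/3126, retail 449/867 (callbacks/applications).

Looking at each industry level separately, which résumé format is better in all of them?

Finance: Format B 369/729 = 50.6%, the chronological format 453/996 = 45.5% → Format B
Tech: Format B 2843/3631 = 78.3%, the chronological format 88/125 = 70.4% → Format B
Manufacturing: Format B 16/84 = 19.0%, the chronological format 426/3126 = 13.6% → Format B
Retail: Format B 458/722 = 63.4%, the chronological format 449/867 = 51.8% → Format B
Format B has the higher rate in all 4 groups.

Format B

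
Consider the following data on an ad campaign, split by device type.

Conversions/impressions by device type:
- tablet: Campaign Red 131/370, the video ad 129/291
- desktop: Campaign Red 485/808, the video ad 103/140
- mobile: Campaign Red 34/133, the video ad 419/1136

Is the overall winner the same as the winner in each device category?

Tablet: Campaign Red 131/370 = 35.4%, the video ad 129/291 = 44.3% → the video ad
Desktop: Campaign Red 485/808 = 60.0%, the video ad 103/140 = 73.6% → the video ad
Mobile: Campaign Red 34/133 = 25.6%, the video ad 419/1136 = 36.9% → the video ad
Overall: Campaign Red 650/1311 = 49.6%, the video ad 651/1567 = 41.5% → Campaign Red
The video ad wins each device group but Campaign Red wins overall — the comparison reverses. The video ad's impressions skew toward mobile, which has a lower base rate.

No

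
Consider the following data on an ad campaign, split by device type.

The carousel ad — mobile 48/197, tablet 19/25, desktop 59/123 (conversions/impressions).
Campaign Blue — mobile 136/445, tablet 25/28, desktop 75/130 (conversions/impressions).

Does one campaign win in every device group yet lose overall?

No

Mobile: the carousel ad 48/197 = 24.4%, Campaign Blue 136/445 = 30.6% → Campaign Blue
Tablet: the carousel ad 19/25 = 76.0%, Campaign Blue 25/28 = 89.3% → Campaign Blue
Desktop: the carousel ad 59/123 = 48.0%, Campaign Blue 75/130 = 57.7% → Campaign Blue
Overall: the carousel ad 126/345 = 36.5%, Campaign Blue 236/603 = 39.1% → Campaign Blue
Campaign Blue wins overall and in every device group — no reversal.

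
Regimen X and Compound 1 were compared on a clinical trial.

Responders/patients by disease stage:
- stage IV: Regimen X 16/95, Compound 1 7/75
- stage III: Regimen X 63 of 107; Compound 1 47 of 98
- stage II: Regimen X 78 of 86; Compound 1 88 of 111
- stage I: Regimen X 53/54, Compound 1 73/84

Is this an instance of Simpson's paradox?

No

Stage IV: Regimen X 16/95 = 16.8%, Compound 1 7/75 = 9.3% → Regimen X
Stage III: Regimen X 63/107 = 58.9%, Compound 1 47/98 = 48.0% → Regimen X
Stage II: Regimen X 78/86 = 90.7%, Compound 1 88/111 = 79.3% → Regimen X
Stage I: Regimen X 53/54 = 98.1%, Compound 1 73/84 = 86.9% → Regimen X
Overall: Regimen X 210/342 = 61.4%, Compound 1 215/368 = 58.4% → Regimen X
Regimen X wins overall and in every disease group — no reversal.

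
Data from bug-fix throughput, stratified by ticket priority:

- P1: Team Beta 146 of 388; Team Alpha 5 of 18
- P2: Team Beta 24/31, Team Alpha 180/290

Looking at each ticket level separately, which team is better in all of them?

Team Beta

P1: Team Beta 146/388 = 37.6%, Team Alpha 5/18 = 27.8% → Team Beta
P2: Team Beta 24/31 = 77.4%, Team Alpha 180/290 = 62.1% → Team Beta
Team Beta has the higher rate in both groups.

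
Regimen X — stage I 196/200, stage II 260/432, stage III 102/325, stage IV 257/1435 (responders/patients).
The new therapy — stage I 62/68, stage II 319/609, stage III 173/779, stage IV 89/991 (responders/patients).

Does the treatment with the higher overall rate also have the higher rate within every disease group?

Stage I: Regimen X 196/200 = 98.0%, the new therapy 62/68 = 91.2% → Regimen X
Stage II: Regimen X 260/432 = 60.2%, the new therapy 319/609 = 52.4% → Regimen X
Stage III: Regimen X 102/325 = 31.4%, the new therapy 173/779 = 22.2% → Regimen X
Stage IV: Regimen X 257/1435 = 17.9%, the new therapy 89/991 = 9.0% → Regimen X
Overall: Regimen X 815/2392 = 34.1%, the new therapy 643/2447 = 26.3% → Regimen X
Regimen X wins overall and in every disease group — no reversal.

Yes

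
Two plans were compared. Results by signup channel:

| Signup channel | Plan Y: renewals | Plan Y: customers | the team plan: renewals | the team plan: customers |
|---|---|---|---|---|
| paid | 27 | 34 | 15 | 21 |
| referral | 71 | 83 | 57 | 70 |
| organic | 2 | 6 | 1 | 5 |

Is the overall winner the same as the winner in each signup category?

Yes

Paid: Plan Y 27/34 = 79.4%, the team plan 15/21 = 71.4% → Plan Y
Referral: Plan Y 71/83 = 85.5%, the team plan 57/70 = 81.4% → Plan Y
Organic: Plan Y 2/6 = 33.3%, the team plan 1/5 = 20.0% → Plan Y
Overall: Plan Y 100/123 = 81.3%, the team plan 73/96 = 76.0% → Plan Y
Plan Y wins overall and in every signup group — no reversal.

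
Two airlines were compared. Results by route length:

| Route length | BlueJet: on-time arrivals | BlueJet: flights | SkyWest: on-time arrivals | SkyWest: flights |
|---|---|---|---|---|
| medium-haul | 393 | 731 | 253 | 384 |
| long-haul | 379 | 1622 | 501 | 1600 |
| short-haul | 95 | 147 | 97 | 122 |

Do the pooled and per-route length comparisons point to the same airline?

Medium-haul: BlueJet 393/731 = 53.8%, SkyWest 253/384 = 65.9% → SkyWest
Long-haul: BlueJet 379/1622 = 23.4%, SkyWest 501/1600 = 31.3% → SkyWest
Short-haul: BlueJet 95/147 = 64.6%, SkyWest 97/122 = 79.5% → SkyWest
Overall: BlueJet 867/2500 = 34.7%, SkyWest 851/2106 = 40.4% → SkyWest
SkyWest wins overall and in every route group — no reversal.

Yes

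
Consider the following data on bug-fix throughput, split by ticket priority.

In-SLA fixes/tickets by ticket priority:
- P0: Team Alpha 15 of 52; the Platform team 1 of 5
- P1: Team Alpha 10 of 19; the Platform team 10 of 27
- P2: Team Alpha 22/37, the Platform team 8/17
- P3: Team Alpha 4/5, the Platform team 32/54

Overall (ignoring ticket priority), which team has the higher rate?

the Platform team

P0: Team Alpha 15/52 = 28.8%, the Platform team 1/5 = 20.0% → Team Alpha
P1: Team Alpha 10/19 = 52.6%, the Platform team 10/27 = 37.0% → Team Alpha
P2: Team Alpha 22/37 = 59.5%, the Platform team 8/17 = 47.1% → Team Alpha
P3: Team Alpha 4/5 = 80.0%, the Platform team 32/54 = 59.3% → Team Alpha
Overall: Team Alpha 51/113 = 45.1%, the Platform team 51/103 = 49.5% → the Platform team
(Team Alpha wins every ticket group but the Platform team wins overall — Team Alpha's tickets skew toward the low-rate P0 group.)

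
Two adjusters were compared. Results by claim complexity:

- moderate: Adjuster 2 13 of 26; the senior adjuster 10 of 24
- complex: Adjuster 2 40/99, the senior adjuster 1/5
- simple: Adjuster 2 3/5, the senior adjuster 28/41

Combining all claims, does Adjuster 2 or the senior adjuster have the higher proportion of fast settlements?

Moderate: Adjuster 2 13/26 = 50.0%, the senior adjuster 10/24 = 41.7% → Adjuster 2
Complex: Adjuster 2 40/99 = 40.4%, the senior adjuster 1/5 = 20.0% → Adjuster 2
Simple: Adjuster 2 3/5 = 60.0%, the senior adjuster 28/41 = 68.3% → the senior adjuster
Overall: Adjuster 2 56/130 = 43.1%, the senior adjuster 39/70 = 55.7% → the senior adjuster
(Neither sweeps every claim group, but the senior adjuster has the higher pooled rate.)

the senior adjuster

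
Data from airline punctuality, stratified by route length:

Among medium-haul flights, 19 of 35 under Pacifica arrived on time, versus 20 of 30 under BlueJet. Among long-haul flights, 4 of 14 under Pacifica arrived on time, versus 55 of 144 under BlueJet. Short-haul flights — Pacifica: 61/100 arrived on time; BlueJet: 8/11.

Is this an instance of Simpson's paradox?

Yes

Medium-haul: Pacifica 19/35 = 54.3%, BlueJet 20/30 = 66.7% → BlueJet
Long-haul: Pacifica 4/14 = 28.6%, BlueJet 55/144 = 38.2% → BlueJet
Short-haul: Pacifica 61/100 = 61.0%, BlueJet 8/11 = 72.7% → BlueJet
Overall: Pacifica 84/149 = 56.4%, BlueJet 83/185 = 44.9% → Pacifica
BlueJet wins each route group but Pacifica wins overall — the comparison reverses. BlueJet's flights skew toward long-haul, which has a lower base rate.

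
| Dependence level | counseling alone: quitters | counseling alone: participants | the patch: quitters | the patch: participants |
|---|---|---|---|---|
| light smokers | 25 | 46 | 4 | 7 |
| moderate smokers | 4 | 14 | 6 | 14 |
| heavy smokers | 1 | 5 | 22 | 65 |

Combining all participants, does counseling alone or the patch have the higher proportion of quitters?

Light smokers: counseling alone 25/46 = 54.3%, the patch 4/7 = 57.1% → the patch
Moderate smokers: counseling alone 4/14 = 28.6%, the patch 6/14 = 42.9% → the patch
Heavy smokers: counseling alone 1/5 = 20.0%, the patch 22/65 = 33.8% → the patch
Overall: counseling alone 30/65 = 46.2%, the patch 32/86 = 37.2% → counseling alone
(The patch wins every dependence group but counseling alone wins overall — the patch's participants skew toward the low-rate heavy smokers group.)

counseling alone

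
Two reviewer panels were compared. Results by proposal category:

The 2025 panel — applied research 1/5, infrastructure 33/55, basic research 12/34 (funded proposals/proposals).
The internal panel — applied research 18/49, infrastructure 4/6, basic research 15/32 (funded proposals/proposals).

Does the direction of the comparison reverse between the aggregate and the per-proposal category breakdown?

Applied research: the 2025 panel 1/5 = 20.0%, the internal panel 18/49 = 36.7% → the internal panel
Infrastructure: the 2025 panel 33/55 = 60.0%, the internal panel 4/6 = 66.7% → the internal panel
Basic research: the 2025 panel 12/34 = 35.3%, the internal panel 15/32 = 46.9% → the internal panel
Overall: the 2025 panel 46/94 = 48.9%, the internal panel 37/87 = 42.5% → the 2025 panel
The internal panel wins each proposal group but the 2025 panel wins overall — the comparison reverses. The internal panel's proposals skew toward applied research, which has a lower base rate.

Yes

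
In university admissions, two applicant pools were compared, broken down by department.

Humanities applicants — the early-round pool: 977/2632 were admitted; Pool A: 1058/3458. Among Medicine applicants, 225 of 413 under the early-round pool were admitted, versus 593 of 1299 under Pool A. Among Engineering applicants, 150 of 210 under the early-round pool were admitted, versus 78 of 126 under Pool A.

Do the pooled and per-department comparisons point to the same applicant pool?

Yes

Humanities: the early-round pool 977/2632 = 37.1%, Pool A 1058/3458 = 30.6% → the early-round pool
Medicine: the early-round pool 225/413 = 54.5%, Pool A 593/1299 = 45.7% → the early-round pool
Engineering: the early-round pool 150/210 = 71.4%, Pool A 78/126 = 61.9% → the early-round pool
Overall: the early-round pool 1352/3255 = 41.5%, Pool A 1729/4883 = 35.4% → the early-round pool
The early-round pool wins overall and in every department group — no reversal.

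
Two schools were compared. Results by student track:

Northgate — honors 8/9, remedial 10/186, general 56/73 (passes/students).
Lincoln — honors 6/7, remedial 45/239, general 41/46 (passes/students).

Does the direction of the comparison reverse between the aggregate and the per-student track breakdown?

Honors: Northgate 8/9 = 88.9%, Lincoln 6/7 = 85.7% → Northgate
Remedial: Northgate 10/186 = 5.4%, Lincoln 45/239 = 18.8% → Lincoln
General: Northgate 56/73 = 76.7%, Lincoln 41/46 = 89.1% → Lincoln
Overall: Northgate 74/268 = 27.6%, Lincoln 92/292 = 31.5% → Lincoln
Neither sweeps: Northgate wins 1 of 3 groups, Lincoln wins 2. Lincoln wins overall but not every group — no Simpson reversal.

No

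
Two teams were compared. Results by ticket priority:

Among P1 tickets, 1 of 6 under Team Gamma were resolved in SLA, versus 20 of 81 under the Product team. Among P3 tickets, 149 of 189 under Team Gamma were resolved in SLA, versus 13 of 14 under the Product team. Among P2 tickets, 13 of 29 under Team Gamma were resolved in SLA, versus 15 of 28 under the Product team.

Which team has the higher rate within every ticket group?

P1: Team Gamma 1/6 = 16.7%, the Product team 20/81 = 24.7% → the Product team
P3: Team Gamma 149/189 = 78.8%, the Product team 13/14 = 92.9% → the Product team
P2: Team Gamma 13/29 = 44.8%, the Product team 15/28 = 53.6% → the Product team
The Product team has the higher rate in all 3 groups.

the Product team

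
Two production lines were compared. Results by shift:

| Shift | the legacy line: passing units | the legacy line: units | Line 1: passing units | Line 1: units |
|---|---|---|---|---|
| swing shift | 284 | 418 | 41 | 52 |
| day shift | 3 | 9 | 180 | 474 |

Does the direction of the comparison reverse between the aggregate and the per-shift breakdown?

Yes

Swing shift: the legacy line 284/418 = 67.9%, Line 1 41/52 = 78.8% → Line 1
Day shift: the legacy line 3/9 = 33.3%, Line 1 180/474 = 38.0% → Line 1
Overall: the legacy line 287/427 = 67.2%, Line 1 221/526 = 42.0% → the legacy line
Line 1 wins each shift group but the legacy line wins overall — the comparison reverses. Line 1's units skew toward day shift, which has a lower base rate.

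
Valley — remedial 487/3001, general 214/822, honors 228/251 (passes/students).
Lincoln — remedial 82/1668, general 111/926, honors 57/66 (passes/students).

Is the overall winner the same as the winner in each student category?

Yes

Remedial: Valley 487/3001 = 16.2%, Lincoln 82/1668 = 4.9% → Valley
General: Valley 214/822 = 26.0%, Lincoln 111/926 = 12.0% → Valley
Honors: Valley 228/251 = 90.8%, Lincoln 57/66 = 86.4% → Valley
Overall: Valley 929/4074 = 22.8%, Lincoln 250/2660 = 9.4% → Valley
Valley wins overall and in every student group — no reversal.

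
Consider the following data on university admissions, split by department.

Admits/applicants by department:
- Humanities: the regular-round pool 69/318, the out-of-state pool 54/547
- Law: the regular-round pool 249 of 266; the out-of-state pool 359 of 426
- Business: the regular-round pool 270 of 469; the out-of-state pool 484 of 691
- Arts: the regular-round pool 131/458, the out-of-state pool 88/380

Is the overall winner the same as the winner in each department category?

No

Humanities: the regular-round pool 69/318 = 21.7%, the out-of-state pool 54/547 = 9.9% → the regular-round pool
Law: the regular-round pool 249/266 = 93.6%, the out-of-state pool 359/426 = 84.3% → the regular-round pool
Business: the regular-round pool 270/469 = 57.6%, the out-of-state pool 484/691 = 70.0% → the out-of-state pool
Arts: the regular-round pool 131/458 = 28.6%, the out-of-state pool 88/380 = 23.2% → the regular-round pool
Overall: the regular-round pool 719/1511 = 47.6%, the out-of-state pool 985/2044 = 48.2% → the out-of-state pool
Neither sweeps: the regular-round pool wins 3 of 4 groups, the out-of-state pool wins 1. The out-of-state pool wins overall but not every group — no Simpson reversal.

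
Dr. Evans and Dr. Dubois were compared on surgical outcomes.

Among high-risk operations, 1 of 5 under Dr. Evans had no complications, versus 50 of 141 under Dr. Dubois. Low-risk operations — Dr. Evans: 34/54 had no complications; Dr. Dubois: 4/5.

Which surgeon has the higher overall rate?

Dr. Evans

High-risk: Dr. Evans 1/5 = 20.0%, Dr. Dubois 50/141 = 35.5% → Dr. Dubois
Low-risk: Dr. Evans 34/54 = 63.0%, Dr. Dubois 4/5 = 80.0% → Dr. Dubois
Overall: Dr. Evans 35/59 = 59.3%, Dr. Dubois 54/146 = 37.0% → Dr. Evans
(Dr. Dubois wins every patient risk group but Dr. Evans wins overall — Dr. Dubois's operations skew toward the low-rate high-risk group.)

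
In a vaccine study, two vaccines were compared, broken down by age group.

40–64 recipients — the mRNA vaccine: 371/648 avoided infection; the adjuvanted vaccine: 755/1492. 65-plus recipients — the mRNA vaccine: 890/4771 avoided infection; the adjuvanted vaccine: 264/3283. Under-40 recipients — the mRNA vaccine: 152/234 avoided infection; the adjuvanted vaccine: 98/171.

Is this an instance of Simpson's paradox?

40–64: the mRNA vaccine 371/648 = 57.3%, the adjuvanted vaccine 755/1492 = 50.6% → the mRNA vaccine
65-plus: the mRNA vaccine 890/4771 = 18.7%, the adjuvanted vaccine 264/3283 = 8.0% → the mRNA vaccine
Under-40: the mRNA vaccine 152/234 = 65.0%, the adjuvanted vaccine 98/171 = 57.3% → the mRNA vaccine
Overall: the mRNA vaccine 1413/5653 = 25.0%, the adjuvanted vaccine 1117/4946 = 22.6% → the mRNA vaccine
The mRNA vaccine wins overall and in every age group — no reversal.

No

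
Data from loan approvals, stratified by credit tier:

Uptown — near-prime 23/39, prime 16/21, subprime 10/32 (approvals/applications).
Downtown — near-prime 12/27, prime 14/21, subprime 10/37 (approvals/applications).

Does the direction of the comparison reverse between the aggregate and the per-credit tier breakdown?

No

Near-prime: Uptown 23/39 = 59.0%, Downtown 12/27 = 44.4% → Uptown
Prime: Uptown 16/21 = 76.2%, Downtown 14/21 = 66.7% → Uptown
Subprime: Uptown 10/32 = 31.2%, Downtown 10/37 = 27.0% → Uptown
Overall: Uptown 49/92 = 53.3%, Downtown 36/85 = 42.4% → Uptown
Uptown wins overall and in every credit group — no reversal.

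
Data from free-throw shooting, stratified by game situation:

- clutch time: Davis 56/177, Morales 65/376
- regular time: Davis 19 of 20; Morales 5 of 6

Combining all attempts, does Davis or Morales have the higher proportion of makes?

Davis

Clutch time: Davis 56/177 = 31.6%, Morales 65/376 = 17.3% → Davis
Regular time: Davis 19/20 = 95.0%, Morales 5/6 = 83.3% → Davis
Overall: Davis 75/197 = 38.1%, Morales 70/382 = 18.3% → Davis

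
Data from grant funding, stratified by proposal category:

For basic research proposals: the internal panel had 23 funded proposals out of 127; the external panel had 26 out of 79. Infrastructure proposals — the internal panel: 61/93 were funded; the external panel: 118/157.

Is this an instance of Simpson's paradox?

No

Basic research: the internal panel 23/127 = 18.1%, the external panel 26/79 = 32.9% → the external panel
Infrastructure: the internal panel 61/93 = 65.6%, the external panel 118/157 = 75.2% → the external panel
Overall: the internal panel 84/220 = 38.2%, the external panel 144/236 = 61.0% → the external panel
The external panel wins overall and in every proposal group — no reversal.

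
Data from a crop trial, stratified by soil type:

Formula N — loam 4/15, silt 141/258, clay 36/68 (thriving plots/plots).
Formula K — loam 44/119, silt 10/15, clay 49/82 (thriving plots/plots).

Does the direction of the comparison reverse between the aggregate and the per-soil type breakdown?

Loam: Formula N 4/15 = 26.7%, Formula K 44/119 = 37.0% → Formula K
Silt: Formula N 141/258 = 54.7%, Formula K 10/15 = 66.7% → Formula K
Clay: Formula N 36/68 = 52.9%, Formula K 49/82 = 59.8% → Formula K
Overall: Formula N 181/341 = 53.1%, Formula K 103/216 = 47.7% → Formula N
Formula K wins each soil group but Formula N wins overall — the comparison reverses. Formula K's plots skew toward loam, which has a lower base rate.

Yes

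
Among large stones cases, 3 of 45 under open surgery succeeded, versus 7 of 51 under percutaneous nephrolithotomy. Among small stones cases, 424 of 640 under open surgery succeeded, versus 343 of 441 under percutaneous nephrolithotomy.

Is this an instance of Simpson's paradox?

No

Large stones: open surgery 3/45 = 6.7%, percutaneous nephrolithotomy 7/51 = 13.7% → percutaneous nephrolithotomy
Small stones: open surgery 424/640 = 66.2%, percutaneous nephrolithotomy 343/441 = 77.8% → percutaneous nephrolithotomy
Overall: open surgery 427/685 = 62.3%, percutaneous nephrolithotomy 350/492 = 71.1% → percutaneous nephrolithotomy
Percutaneous nephrolithotomy wins overall and in every stone group — no reversal.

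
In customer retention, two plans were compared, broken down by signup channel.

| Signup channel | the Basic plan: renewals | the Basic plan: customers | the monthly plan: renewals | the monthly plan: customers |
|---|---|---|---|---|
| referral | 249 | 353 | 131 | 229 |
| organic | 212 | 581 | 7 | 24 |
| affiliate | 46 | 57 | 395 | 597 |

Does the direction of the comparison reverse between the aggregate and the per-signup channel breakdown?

Yes

Referral: the Basic plan 249/353 = 70.5%, the monthly plan 131/229 = 57.2% → the Basic plan
Organic: the Basic plan 212/581 = 36.5%, the monthly plan 7/24 = 29.2% → the Basic plan
Affiliate: the Basic plan 46/57 = 80.7%, the monthly plan 395/597 = 66.2% → the Basic plan
Overall: the Basic plan 507/991 = 51.2%, the monthly plan 533/850 = 62.7% → the monthly plan
The Basic plan wins each signup group but the monthly plan wins overall — the comparison reverses. The Basic plan's customers skew toward organic, which has a lower base rate.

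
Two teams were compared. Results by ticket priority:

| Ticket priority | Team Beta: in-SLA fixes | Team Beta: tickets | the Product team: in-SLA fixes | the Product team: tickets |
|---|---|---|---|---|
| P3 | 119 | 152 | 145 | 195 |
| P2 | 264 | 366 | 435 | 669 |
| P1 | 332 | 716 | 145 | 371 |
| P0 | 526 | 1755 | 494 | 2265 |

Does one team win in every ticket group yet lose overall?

P3: Team Beta 119/152 = 78.3%, the Product team 145/195 = 74.4% → Team Beta
P2: Team Beta 264/366 = 72.1%, the Product team 435/669 = 65.0% → Team Beta
P1: Team Beta 332/716 = 46.4%, the Product team 145/371 = 39.1% → Team Beta
P0: Team Beta 526/1755 = 30.0%, the Product team 494/2265 = 21.8% → Team Beta
Overall: Team Beta 1241/2989 = 41.5%, the Product team 1219/3500 = 34.8% → Team Beta
Team Beta wins overall and in every ticket group — no reversal.

No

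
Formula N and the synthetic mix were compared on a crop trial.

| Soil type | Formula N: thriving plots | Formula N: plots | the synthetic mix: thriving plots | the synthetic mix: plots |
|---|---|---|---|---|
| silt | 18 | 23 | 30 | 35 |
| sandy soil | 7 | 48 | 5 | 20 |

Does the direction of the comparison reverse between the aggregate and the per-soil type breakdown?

No

Silt: Formula N 18/23 = 78.3%, the synthetic mix 30/35 = 85.7% → the synthetic mix
Sandy soil: Formula N 7/48 = 14.6%, the synthetic mix 5/20 = 25.0% → the synthetic mix
Overall: Formula N 25/71 = 35.2%, the synthetic mix 35/55 = 63.6% → the synthetic mix
The synthetic mix wins overall and in every soil group — no reversal.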